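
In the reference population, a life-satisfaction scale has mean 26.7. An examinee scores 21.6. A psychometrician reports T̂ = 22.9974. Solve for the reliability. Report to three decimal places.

T̂ = ρX + (1 − ρ)μ  ⇒  T̂ − μ = ρ(X − μ)
ρ = (T̂ − μ)/(X − μ) = (22.9974 − 26.7) / (21.6 − 26.7) = -3.7026 / -5.1 = 0.72600

0.726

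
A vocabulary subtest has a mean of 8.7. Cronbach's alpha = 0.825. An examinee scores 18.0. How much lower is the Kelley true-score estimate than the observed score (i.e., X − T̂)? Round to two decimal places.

1.63

Regress the observed score toward the mean by the unreliability: T̂ = 0.825·18.0 + 0.175·8.7 = 14.8500 + 1.5225 = 16.3725.
X − T̂ = 18.0 − 16.372 = 1.628 → 1.63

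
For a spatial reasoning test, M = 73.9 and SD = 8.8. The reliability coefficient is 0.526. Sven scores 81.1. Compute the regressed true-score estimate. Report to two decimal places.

T̂ = ρX + (1 − ρ)μ
  = 0.526 × 81.1 + 0.474 × 73.9
  = 42.6586 + 35.0286
  = 77.687
  ≈ 77.69

77.69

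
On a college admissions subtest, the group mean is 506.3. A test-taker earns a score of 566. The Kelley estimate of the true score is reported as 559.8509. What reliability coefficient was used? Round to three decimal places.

T̂ = ρX + (1 − ρ)μ  ⇒  T̂ − μ = ρ(X − μ)
ρ = (T̂ − μ)/(X − μ) = (559.8509 − 506.3) / (566 − 506.3) = 53.5509 / 59.7 = 0.89700

0.897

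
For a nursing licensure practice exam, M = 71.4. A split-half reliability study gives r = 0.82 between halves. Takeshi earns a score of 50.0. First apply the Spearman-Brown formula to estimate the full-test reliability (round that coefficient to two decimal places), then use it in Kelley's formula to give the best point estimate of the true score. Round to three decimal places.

Spearman-Brown: ρ = 2r/(1 + r) = 2(0.82)/(1 + 0.82) = 1.640/1.82 = 0.9011 → 0.90
T̂ = 0.90(50.0) + 0.10(71.4) = 45.000 + 7.140 = 52.1400 → 52.140

52.140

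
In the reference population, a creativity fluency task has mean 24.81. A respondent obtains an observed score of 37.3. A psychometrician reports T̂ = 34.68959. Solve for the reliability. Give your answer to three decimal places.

0.791

T̂ = ρX + (1 − ρ)μ  ⇒  T̂ − μ = ρ(X − μ)
ρ = (T̂ − μ)/(X − μ) = (34.68959 − 24.81) / (37.3 − 24.81) = 9.87959 / 12.49 = 0.79100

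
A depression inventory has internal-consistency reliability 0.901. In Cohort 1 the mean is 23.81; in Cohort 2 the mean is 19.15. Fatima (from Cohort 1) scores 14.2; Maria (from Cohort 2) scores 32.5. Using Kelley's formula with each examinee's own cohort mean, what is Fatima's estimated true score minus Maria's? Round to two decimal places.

-16.03

T̂_Fatima = 0.901(14.2) + 0.099(23.81) = 15.1514
T̂_Maria = 0.901(32.5) + 0.099(19.15) = 31.1784
Difference = 15.1514 − 31.1784 = -16.0270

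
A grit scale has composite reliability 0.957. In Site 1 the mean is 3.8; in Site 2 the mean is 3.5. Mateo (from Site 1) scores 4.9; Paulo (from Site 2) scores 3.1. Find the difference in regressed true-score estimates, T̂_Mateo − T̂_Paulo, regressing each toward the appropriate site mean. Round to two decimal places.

1.74

T̂_Mateo = 0.957(4.9) + 0.043(3.8) = 4.8527
T̂_Paulo = 0.957(3.1) + 0.043(3.5) = 3.1172
Difference = 4.8527 − 3.1172 = 1.7355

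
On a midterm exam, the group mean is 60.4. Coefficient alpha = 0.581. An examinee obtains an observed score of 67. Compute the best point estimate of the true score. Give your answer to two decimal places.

64.23

Weight the observed score by reliability and the mean by (1 − reliability): T̂ = 0.581·67 + 0.419·60.4 = 38.927 + 25.3076 = 64.235.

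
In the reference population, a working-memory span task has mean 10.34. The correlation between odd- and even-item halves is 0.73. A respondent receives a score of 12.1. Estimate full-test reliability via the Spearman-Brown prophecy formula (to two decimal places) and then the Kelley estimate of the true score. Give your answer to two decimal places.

Spearman-Brown: ρ = 2r/(1 + r) = 2(0.73)/(1 + 0.73) = 1.460/1.73 = 0.8439 → 0.84
T̂ = 0.84(12.1) + 0.16(10.34) = 10.164 + 1.6544 = 11.818 → 11.82

11.82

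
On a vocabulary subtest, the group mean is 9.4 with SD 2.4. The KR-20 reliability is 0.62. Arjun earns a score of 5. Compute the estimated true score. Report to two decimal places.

6.67

Regress the observed score toward the mean by the unreliability: T̂ = 0.62·5 + 0.38·9.4 = 3.10 + 3.572 = 6.672.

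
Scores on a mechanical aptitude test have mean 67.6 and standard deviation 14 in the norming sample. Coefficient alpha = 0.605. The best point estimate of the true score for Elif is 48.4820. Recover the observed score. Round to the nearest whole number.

36

T̂ = ρX + (1 − ρ)μ  ⇒  X = (T̂ − (1 − ρ)μ) / ρ
X = (48.4820 − 0.395 × 67.6) / 0.605 = (48.4820 − 26.7020) / 0.605 = 21.7800 / 0.605 = 36.00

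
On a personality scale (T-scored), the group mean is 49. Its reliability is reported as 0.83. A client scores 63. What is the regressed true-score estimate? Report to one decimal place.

60.6

T̂ = 0.83(63) + 0.17(49) = 52.29 + 8.33 = 60.62 → 60.6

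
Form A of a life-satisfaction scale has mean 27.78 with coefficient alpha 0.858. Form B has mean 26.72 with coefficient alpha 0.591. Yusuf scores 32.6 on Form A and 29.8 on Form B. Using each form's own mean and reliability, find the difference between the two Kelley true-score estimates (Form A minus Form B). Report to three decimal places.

T̂_A = 0.858(32.6) + 0.142(27.78) = 31.91556
T̂_B = 0.591(29.8) + 0.409(26.72) = 28.54028
T̂_A − T̂_B = 3.37528

3.375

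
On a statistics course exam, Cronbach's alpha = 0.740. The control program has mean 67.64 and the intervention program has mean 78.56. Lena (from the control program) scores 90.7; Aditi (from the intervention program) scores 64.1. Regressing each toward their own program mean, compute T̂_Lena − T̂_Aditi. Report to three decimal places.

16.845

T̂_Lena = 0.740(90.7) + 0.260(67.64) = 84.70440
T̂_Aditi = 0.740(64.1) + 0.260(78.56) = 67.85960
Difference = 84.70440 − 67.85960 = 16.84480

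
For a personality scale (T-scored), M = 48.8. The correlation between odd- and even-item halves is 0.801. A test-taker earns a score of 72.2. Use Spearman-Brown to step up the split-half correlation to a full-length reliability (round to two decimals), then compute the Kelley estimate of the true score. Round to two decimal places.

Spearman-Brown: ρ = 2r/(1 + r) = 2(0.801)/(1 + 0.801) = 1.6020/1.801 = 0.8895 → 0.89
T̂ = 0.89(72.2) + 0.11(48.8) = 64.258 + 5.368 = 69.626 → 69.63

69.63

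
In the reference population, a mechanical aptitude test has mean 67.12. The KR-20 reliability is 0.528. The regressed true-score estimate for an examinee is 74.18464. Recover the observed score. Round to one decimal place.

80.5

T̂ = ρX + (1 − ρ)μ  ⇒  X = (T̂ − (1 − ρ)μ) / ρ
X = (74.18464 − 0.472 × 67.12) / 0.528 = (74.18464 − 31.68064) / 0.528 = 42.50400 / 0.528 = 80.500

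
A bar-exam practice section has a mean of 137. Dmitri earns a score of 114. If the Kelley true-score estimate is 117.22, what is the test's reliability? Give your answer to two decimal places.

0.86

T̂ = ρX + (1 − ρ)μ  ⇒  T̂ − μ = ρ(X − μ)
ρ = (T̂ − μ)/(X − μ) = (117.22 − 137) / (114 − 137) = -19.78 / -23.0 = 0.8600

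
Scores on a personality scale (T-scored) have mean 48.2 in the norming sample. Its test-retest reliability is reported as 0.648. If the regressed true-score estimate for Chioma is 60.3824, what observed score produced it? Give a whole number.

T̂ = ρX + (1 − ρ)μ  ⇒  X = (T̂ − (1 − ρ)μ) / ρ
X = (60.3824 − 0.352 × 48.2) / 0.648 = (60.3824 − 16.9664) / 0.648 = 43.4160 / 0.648 = 67.00

67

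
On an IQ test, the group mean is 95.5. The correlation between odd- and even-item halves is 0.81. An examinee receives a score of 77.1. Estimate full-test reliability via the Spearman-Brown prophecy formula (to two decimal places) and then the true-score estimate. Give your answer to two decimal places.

Spearman-Brown: ρ = 2r/(1 + r) = 2(0.81)/(1 + 0.81) = 1.620/1.81 = 0.8950 → 0.90
T̂ = ρX + (1 − ρ)μ
  = 0.90 × 77.1 + 0.10 × 95.5
  = 69.390 + 9.550
  = 78.940
  ≈ 78.94

78.94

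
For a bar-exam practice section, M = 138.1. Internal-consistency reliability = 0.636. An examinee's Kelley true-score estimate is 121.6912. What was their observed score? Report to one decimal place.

112.3

T̂ = ρX + (1 − ρ)μ  ⇒  X = (T̂ − (1 − ρ)μ) / ρ
X = (121.6912 − 0.364 × 138.1) / 0.636 = (121.6912 − 50.2684) / 0.636 = 71.4228 / 0.636 = 112.300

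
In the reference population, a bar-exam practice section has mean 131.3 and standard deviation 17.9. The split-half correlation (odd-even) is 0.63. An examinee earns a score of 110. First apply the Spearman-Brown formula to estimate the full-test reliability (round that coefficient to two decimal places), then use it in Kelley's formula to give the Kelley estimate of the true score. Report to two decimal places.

Spearman-Brown: ρ = 2r/(1 + r) = 2(0.63)/(1 + 0.63) = 1.260/1.63 = 0.7730 → 0.77
Regress the observed score toward the mean by the unreliability: T̂ = 0.77·110 + 0.23·131.3 = 84.70 + 30.199 = 114.899.

114.90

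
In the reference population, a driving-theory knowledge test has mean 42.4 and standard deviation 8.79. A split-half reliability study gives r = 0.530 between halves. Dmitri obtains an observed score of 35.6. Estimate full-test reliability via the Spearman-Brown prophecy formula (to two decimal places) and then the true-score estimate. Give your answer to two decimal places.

Spearman-Brown: ρ = 2r/(1 + r) = 2(0.530)/(1 + 0.530) = 1.0600/1.530 = 0.6928 → 0.69
T̂ = ρX + (1 − ρ)μ
  = 0.69 × 35.6 + 0.31 × 42.4
  = 24.564 + 13.144
  = 37.708
  ≈ 37.71

37.71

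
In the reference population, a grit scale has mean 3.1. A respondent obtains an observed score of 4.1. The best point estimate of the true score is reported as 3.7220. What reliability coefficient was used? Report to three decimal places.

T̂ = ρX + (1 − ρ)μ  ⇒  T̂ − μ = ρ(X − μ)
ρ = (T̂ − μ)/(X − μ) = (3.7220 − 3.1) / (4.1 − 3.1) = 0.6220 / 1.0 = 0.62200

0.622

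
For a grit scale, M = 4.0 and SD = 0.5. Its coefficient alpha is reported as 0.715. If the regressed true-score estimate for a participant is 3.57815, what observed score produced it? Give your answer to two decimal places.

T̂ = ρX + (1 − ρ)μ  ⇒  X = (T̂ − (1 − ρ)μ) / ρ
X = (3.57815 − 0.285 × 4.0) / 0.715 = (3.57815 − 1.1400) / 0.715 = 2.43815 / 0.715 = 3.4100

3.41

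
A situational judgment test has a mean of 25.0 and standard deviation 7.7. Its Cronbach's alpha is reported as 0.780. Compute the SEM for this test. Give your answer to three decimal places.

3.612

SEM = SD · √(1 − ρ) = 7.7 × √0.220 = 7.7 × 0.4690 = 3.6116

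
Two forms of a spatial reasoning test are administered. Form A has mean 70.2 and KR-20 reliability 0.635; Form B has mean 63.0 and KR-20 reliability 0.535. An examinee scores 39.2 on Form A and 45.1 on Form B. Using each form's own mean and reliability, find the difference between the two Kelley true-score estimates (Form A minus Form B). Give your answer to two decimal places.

T̂_A = 0.635(39.2) + 0.365(70.2) = 50.5150
T̂_B = 0.535(45.1) + 0.465(63.0) = 53.4235
T̂_A − T̂_B = -2.9085

-2.91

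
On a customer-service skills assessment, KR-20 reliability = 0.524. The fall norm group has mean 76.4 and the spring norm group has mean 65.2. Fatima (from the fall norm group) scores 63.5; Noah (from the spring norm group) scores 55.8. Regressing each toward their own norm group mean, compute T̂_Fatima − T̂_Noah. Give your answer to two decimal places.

9.37

T̂_Fatima = 0.524(63.5) + 0.476(76.4) = 69.6404
T̂_Noah = 0.524(55.8) + 0.476(65.2) = 60.2744
Difference = 69.6404 − 60.2744 = 9.3660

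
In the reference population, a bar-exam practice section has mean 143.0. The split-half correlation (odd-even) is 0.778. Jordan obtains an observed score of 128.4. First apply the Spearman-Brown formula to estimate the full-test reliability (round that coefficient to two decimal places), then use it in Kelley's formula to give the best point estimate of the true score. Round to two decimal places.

130.15

Spearman-Brown: ρ = 2r/(1 + r) = 2(0.778)/(1 + 0.778) = 1.5560/1.778 = 0.8751 → 0.88
T̂ = ρX + (1 − ρ)μ
  = 0.88 × 128.4 + 0.12 × 143.0
  = 112.992 + 17.160
  = 130.152
  ≈ 130.15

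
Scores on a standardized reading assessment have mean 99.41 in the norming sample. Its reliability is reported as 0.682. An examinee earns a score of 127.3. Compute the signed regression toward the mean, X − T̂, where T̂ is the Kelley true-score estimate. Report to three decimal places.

T̂ = 0.682(127.3) + 0.318(99.41) = 86.8186 + 31.61238 = 118.43098 → 118.4310
X − T̂ = 127.3 − 118.4310 = 8.8690 → 8.869

8.869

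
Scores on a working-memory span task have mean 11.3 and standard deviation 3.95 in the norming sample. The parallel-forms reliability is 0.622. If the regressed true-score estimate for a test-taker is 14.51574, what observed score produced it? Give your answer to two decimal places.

16.47

T̂ = ρX + (1 − ρ)μ  ⇒  X = (T̂ − (1 − ρ)μ) / ρ
X = (14.51574 − 0.378 × 11.3) / 0.622 = (14.51574 − 4.2714) / 0.622 = 10.24434 / 0.622 = 16.4700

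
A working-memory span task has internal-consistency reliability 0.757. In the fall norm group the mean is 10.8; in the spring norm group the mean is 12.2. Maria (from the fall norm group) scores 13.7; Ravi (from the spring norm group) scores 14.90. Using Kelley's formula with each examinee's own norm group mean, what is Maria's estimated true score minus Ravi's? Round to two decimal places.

T̂_Maria = 0.757(13.7) + 0.243(10.8) = 12.9953
T̂_Ravi = 0.757(14.90) + 0.243(12.2) = 14.2439
Difference = 12.9953 − 14.2439 = -1.2486

-1.25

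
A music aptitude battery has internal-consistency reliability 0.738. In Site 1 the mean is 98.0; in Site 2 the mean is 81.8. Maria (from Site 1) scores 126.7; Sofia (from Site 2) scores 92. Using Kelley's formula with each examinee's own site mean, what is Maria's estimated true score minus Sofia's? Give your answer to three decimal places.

29.853

T̂_Maria = 0.738(126.7) + 0.262(98.0) = 119.18060
T̂_Sofia = 0.738(92) + 0.262(81.8) = 89.32760
Difference = 119.18060 − 89.32760 = 29.85300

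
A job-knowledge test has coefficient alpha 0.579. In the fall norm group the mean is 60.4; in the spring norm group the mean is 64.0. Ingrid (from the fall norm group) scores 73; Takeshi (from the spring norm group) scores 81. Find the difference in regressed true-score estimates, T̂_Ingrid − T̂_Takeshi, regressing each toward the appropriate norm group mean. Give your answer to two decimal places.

T̂_Ingrid = 0.579(73) + 0.421(60.4) = 67.6954
T̂_Takeshi = 0.579(81) + 0.421(64.0) = 73.8430
Difference = 67.6954 − 73.8430 = -6.1476

-6.15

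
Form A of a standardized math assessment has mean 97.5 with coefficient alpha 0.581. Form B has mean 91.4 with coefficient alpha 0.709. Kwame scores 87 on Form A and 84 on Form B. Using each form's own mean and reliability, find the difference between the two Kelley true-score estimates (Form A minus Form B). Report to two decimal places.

T̂_A = 0.581(87) + 0.419(97.5) = 91.3995
T̂_B = 0.709(84) + 0.291(91.4) = 86.1534
T̂_A − T̂_B = 5.2461

5.25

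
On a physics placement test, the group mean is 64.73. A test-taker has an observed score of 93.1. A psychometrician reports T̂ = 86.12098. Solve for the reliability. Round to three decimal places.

0.754

T̂ = ρX + (1 − ρ)μ  ⇒  T̂ − μ = ρ(X − μ)
ρ = (T̂ − μ)/(X − μ) = (86.12098 − 64.73) / (93.1 − 64.73) = 21.39098 / 28.37 = 0.75400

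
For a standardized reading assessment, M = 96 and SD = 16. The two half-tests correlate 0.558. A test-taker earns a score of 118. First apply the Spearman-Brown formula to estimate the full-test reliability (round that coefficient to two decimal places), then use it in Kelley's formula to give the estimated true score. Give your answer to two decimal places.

Spearman-Brown: ρ = 2r/(1 + r) = 2(0.558)/(1 + 0.558) = 1.1160/1.558 = 0.7163 → 0.72
T̂ = 0.72(118) + 0.28(96) = 84.96 + 26.88 = 111.840 → 111.84

111.84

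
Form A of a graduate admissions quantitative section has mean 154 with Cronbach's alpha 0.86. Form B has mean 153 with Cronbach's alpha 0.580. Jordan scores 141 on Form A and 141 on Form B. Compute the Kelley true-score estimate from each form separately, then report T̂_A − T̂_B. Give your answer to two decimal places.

T̂_A = 0.86(141) + 0.14(154) = 142.8200
T̂_B = 0.580(141) + 0.420(153) = 146.0400
T̂_A − T̂_B = -3.2200

-3.22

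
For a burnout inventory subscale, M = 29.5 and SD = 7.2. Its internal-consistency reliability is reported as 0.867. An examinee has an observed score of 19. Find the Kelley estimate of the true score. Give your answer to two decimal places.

T̂ = ρX + (1 − ρ)μ
  = 0.867 × 19 + 0.133 × 29.5
  = 16.473 + 3.9235
  = 20.396
  ≈ 20.40

20.40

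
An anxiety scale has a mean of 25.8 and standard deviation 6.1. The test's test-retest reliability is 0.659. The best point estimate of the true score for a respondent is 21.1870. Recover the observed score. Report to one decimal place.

18.8

T̂ = ρX + (1 − ρ)μ  ⇒  X = (T̂ − (1 − ρ)μ) / ρ
X = (21.1870 − 0.341 × 25.8) / 0.659 = (21.1870 − 8.7978) / 0.659 = 12.3892 / 0.659 = 18.800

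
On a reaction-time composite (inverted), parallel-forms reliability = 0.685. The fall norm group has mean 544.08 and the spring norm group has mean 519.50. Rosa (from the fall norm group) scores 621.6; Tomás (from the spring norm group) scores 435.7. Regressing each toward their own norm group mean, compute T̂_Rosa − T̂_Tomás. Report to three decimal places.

135.084

T̂_Rosa = 0.685(621.6) + 0.315(544.08) = 597.18120
T̂_Tomás = 0.685(435.7) + 0.315(519.50) = 462.09700
Difference = 597.18120 − 462.09700 = 135.08420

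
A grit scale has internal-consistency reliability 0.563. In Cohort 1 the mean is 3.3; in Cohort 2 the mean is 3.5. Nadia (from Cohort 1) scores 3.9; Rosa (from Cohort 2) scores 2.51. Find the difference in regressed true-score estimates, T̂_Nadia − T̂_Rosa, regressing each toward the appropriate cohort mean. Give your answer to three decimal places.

T̂_Nadia = 0.563(3.9) + 0.437(3.3) = 3.63780
T̂_Rosa = 0.563(2.51) + 0.437(3.5) = 2.94263
Difference = 3.63780 − 2.94263 = 0.69517

0.695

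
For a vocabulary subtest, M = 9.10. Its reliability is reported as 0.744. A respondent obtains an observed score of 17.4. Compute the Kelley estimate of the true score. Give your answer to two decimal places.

Weight the observed score by reliability and the mean by (1 − reliability): T̂ = 0.744·17.4 + 0.256·9.10 = 12.9456 + 2.32960 = 15.275.

15.28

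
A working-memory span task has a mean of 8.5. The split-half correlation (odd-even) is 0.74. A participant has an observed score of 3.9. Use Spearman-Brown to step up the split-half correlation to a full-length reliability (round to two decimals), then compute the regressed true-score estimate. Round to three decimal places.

Spearman-Brown: ρ = 2r/(1 + r) = 2(0.74)/(1 + 0.74) = 1.480/1.74 = 0.8506 → 0.85
Regress the observed score toward the mean by the unreliability: T̂ = 0.85·3.9 + 0.15·8.5 = 3.315 + 1.275 = 4.5900.

4.590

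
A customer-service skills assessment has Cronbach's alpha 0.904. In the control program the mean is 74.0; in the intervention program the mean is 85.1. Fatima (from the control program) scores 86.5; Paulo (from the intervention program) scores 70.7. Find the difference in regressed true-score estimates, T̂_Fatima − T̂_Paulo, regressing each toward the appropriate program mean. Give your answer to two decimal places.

T̂_Fatima = 0.904(86.5) + 0.096(74.0) = 85.3000
T̂_Paulo = 0.904(70.7) + 0.096(85.1) = 72.0824
Difference = 85.3000 − 72.0824 = 13.2176

13.22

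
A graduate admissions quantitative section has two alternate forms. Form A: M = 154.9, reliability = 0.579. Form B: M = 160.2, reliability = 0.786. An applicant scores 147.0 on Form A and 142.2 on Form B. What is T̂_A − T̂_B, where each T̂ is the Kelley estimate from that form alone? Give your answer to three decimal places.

4.274

T̂_A = 0.579(147.0) + 0.421(154.9) = 150.32590
T̂_B = 0.786(142.2) + 0.214(160.2) = 146.05200
T̂_A − T̂_B = 4.27390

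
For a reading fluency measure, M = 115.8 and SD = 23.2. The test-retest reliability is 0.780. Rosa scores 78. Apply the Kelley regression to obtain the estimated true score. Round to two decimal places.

Kelley's formula gives T̂ = 0.780·78 + 0.220·115.8 = 60.840 + 25.4760 = 86.316.

86.32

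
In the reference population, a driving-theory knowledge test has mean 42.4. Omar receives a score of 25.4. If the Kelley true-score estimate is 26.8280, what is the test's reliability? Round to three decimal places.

T̂ = ρX + (1 − ρ)μ  ⇒  T̂ − μ = ρ(X − μ)
ρ = (T̂ − μ)/(X − μ) = (26.8280 − 42.4) / (25.4 − 42.4) = -15.5720 / -17.0 = 0.91600

0.916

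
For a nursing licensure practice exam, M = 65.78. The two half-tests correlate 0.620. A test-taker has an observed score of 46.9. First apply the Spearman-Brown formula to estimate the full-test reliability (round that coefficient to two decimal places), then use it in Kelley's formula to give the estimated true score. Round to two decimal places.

51.24

Spearman-Brown: ρ = 2r/(1 + r) = 2(0.620)/(1 + 0.620) = 1.2400/1.620 = 0.7654 → 0.77
Kelley's formula gives T̂ = 0.77·46.9 + 0.23·65.78 = 36.113 + 15.1294 = 51.242.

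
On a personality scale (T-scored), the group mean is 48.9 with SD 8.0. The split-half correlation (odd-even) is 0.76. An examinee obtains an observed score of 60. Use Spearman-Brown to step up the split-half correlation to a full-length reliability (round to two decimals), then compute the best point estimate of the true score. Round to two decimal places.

58.45

Spearman-Brown: ρ = 2r/(1 + r) = 2(0.76)/(1 + 0.76) = 1.520/1.76 = 0.8636 → 0.86
Weight the observed score by reliability and the mean by (1 − reliability): T̂ = 0.86·60 + 0.14·48.9 = 51.60 + 6.846 = 58.446.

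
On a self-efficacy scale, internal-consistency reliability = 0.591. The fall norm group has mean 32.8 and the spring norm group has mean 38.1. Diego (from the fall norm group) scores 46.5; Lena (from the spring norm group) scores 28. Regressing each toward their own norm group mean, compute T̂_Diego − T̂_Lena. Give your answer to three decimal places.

8.766

T̂_Diego = 0.591(46.5) + 0.409(32.8) = 40.89670
T̂_Lena = 0.591(28) + 0.409(38.1) = 32.13090
Difference = 40.89670 − 32.13090 = 8.76580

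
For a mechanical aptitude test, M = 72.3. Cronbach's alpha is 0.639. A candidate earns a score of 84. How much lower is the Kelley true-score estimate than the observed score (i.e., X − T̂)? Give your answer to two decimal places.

T̂ = 0.639(84) + 0.361(72.3) = 53.676 + 26.1003 = 79.7763 → 79.776
X − T̂ = 84 − 79.776 = 4.224 → 4.22

4.22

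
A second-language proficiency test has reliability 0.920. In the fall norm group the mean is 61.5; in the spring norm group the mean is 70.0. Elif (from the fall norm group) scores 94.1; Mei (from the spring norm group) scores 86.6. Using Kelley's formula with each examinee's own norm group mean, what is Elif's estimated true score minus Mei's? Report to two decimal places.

T̂_Elif = 0.920(94.1) + 0.080(61.5) = 91.4920
T̂_Mei = 0.920(86.6) + 0.080(70.0) = 85.2720
Difference = 91.4920 − 85.2720 = 6.2200

6.22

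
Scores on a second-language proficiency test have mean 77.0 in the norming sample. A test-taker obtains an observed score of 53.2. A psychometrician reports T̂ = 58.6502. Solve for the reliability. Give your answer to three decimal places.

0.771

T̂ = ρX + (1 − ρ)μ  ⇒  T̂ − μ = ρ(X − μ)
ρ = (T̂ − μ)/(X − μ) = (58.6502 − 77.0) / (53.2 − 77.0) = -18.3498 / -23.8 = 0.77100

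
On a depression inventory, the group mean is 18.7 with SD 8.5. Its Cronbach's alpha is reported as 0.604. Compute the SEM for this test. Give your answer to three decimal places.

SEM = SD · √(1 − ρ) = 8.5 × √0.396 = 8.5 × 0.6293 = 5.3489

5.349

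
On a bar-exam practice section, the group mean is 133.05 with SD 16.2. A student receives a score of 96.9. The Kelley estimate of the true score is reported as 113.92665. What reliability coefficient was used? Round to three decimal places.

0.529

T̂ = ρX + (1 − ρ)μ  ⇒  T̂ − μ = ρ(X − μ)
ρ = (T̂ − μ)/(X − μ) = (113.92665 − 133.05) / (96.9 − 133.05) = -19.12335 / -36.15 = 0.52900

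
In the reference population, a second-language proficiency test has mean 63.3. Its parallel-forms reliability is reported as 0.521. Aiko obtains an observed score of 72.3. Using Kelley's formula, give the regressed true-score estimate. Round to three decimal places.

67.989

T̂ = 0.521(72.3) + 0.479(63.3) = 37.6683 + 30.3207 = 67.9890 → 67.989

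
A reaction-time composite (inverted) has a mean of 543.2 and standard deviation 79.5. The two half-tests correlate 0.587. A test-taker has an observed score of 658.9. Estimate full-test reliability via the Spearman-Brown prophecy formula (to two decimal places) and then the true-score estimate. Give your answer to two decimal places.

628.82

Spearman-Brown: ρ = 2r/(1 + r) = 2(0.587)/(1 + 0.587) = 1.1740/1.587 = 0.7398 → 0.74
T̂ = 0.74(658.9) + 0.26(543.2) = 487.586 + 141.232 = 628.818 → 628.82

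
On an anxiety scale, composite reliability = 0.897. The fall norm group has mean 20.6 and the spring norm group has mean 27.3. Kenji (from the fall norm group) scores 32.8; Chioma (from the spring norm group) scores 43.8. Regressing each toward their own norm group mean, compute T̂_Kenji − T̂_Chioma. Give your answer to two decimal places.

T̂_Kenji = 0.897(32.8) + 0.103(20.6) = 31.5434
T̂_Chioma = 0.897(43.8) + 0.103(27.3) = 42.1005
Difference = 31.5434 − 42.1005 = -10.5571

-10.56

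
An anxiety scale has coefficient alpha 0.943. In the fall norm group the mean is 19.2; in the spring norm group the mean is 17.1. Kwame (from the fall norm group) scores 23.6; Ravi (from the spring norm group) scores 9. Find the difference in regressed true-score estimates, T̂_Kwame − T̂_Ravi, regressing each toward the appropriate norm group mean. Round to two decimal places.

13.89

T̂_Kwame = 0.943(23.6) + 0.057(19.2) = 23.3492
T̂_Ravi = 0.943(9) + 0.057(17.1) = 9.4617
Difference = 23.3492 − 9.4617 = 13.8875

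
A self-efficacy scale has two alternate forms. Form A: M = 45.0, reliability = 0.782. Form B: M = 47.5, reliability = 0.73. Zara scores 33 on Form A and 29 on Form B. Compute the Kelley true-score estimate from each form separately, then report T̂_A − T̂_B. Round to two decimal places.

1.62

T̂_A = 0.782(33) + 0.218(45.0) = 35.6160
T̂_B = 0.73(29) + 0.27(47.5) = 33.9950
T̂_A − T̂_B = 1.6210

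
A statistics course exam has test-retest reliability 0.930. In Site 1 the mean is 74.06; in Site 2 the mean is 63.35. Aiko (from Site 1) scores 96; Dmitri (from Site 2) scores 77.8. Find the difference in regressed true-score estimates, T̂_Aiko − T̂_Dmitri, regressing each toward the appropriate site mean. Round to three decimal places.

17.676

T̂_Aiko = 0.930(96) + 0.070(74.06) = 94.46420
T̂_Dmitri = 0.930(77.8) + 0.070(63.35) = 76.78850
Difference = 94.46420 − 76.78850 = 17.67570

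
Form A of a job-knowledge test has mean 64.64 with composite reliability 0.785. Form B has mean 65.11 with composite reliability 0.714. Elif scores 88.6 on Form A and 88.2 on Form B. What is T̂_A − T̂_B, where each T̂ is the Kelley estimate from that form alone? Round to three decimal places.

1.852

T̂_A = 0.785(88.6) + 0.215(64.64) = 83.44860
T̂_B = 0.714(88.2) + 0.286(65.11) = 81.59626
T̂_A − T̂_B = 1.85234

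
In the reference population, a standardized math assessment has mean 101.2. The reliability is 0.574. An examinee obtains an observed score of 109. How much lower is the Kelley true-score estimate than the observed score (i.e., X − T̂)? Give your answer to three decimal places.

T̂ = 0.574(109) + 0.426(101.2) = 62.566 + 43.1112 = 105.67720 → 105.6772
X − T̂ = 109 − 105.6772 = 3.3228 → 3.323

3.323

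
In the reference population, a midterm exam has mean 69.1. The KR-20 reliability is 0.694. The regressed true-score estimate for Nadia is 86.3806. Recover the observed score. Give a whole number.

T̂ = ρX + (1 − ρ)μ  ⇒  X = (T̂ − (1 − ρ)μ) / ρ
X = (86.3806 − 0.306 × 69.1) / 0.694 = (86.3806 − 21.1446) / 0.694 = 65.2360 / 0.694 = 94.00

94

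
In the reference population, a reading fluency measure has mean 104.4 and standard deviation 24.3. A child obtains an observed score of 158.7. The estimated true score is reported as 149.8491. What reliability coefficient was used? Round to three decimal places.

0.837

T̂ = ρX + (1 − ρ)μ  ⇒  T̂ − μ = ρ(X − μ)
ρ = (T̂ − μ)/(X − μ) = (149.8491 − 104.4) / (158.7 − 104.4) = 45.4491 / 54.3 = 0.83700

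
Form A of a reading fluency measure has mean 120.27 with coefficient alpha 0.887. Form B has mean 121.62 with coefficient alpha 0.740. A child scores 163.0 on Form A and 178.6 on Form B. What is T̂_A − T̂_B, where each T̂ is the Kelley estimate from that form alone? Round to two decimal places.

-5.61

T̂_A = 0.887(163.0) + 0.113(120.27) = 158.1715
T̂_B = 0.740(178.6) + 0.260(121.62) = 163.7852
T̂_A − T̂_B = -5.6137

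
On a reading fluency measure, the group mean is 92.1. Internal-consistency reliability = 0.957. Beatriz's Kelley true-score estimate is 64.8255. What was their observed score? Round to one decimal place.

T̂ = ρX + (1 − ρ)μ  ⇒  X = (T̂ − (1 − ρ)μ) / ρ
X = (64.8255 − 0.043 × 92.1) / 0.957 = (64.8255 − 3.9603) / 0.957 = 60.8652 / 0.957 = 63.600

63.6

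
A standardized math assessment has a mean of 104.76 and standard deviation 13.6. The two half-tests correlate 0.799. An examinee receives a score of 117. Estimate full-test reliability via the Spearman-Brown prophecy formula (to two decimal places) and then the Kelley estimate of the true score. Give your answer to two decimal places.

115.65

Spearman-Brown: ρ = 2r/(1 + r) = 2(0.799)/(1 + 0.799) = 1.5980/1.799 = 0.8883 → 0.89
Weight the observed score by reliability and the mean by (1 − reliability): T̂ = 0.89·117 + 0.11·104.76 = 104.13 + 11.5236 = 115.654.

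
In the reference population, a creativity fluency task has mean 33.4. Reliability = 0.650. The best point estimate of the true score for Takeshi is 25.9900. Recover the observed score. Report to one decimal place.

22.0

T̂ = ρX + (1 − ρ)μ  ⇒  X = (T̂ − (1 − ρ)μ) / ρ
X = (25.9900 − 0.350 × 33.4) / 0.650 = (25.9900 − 11.6900) / 0.650 = 14.3000 / 0.650 = 22.000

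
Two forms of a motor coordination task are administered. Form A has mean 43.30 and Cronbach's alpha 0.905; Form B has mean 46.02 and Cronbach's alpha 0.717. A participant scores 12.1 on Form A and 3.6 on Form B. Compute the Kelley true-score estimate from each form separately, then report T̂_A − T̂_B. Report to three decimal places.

-0.541

T̂_A = 0.905(12.1) + 0.095(43.30) = 15.06400
T̂_B = 0.717(3.6) + 0.283(46.02) = 15.60486
T̂_A − T̂_B = -0.54086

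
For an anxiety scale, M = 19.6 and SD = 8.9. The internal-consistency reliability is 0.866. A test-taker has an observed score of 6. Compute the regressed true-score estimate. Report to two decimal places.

T̂ = ρX + (1 − ρ)μ
  = 0.866 × 6 + 0.134 × 19.6
  = 5.196 + 2.6264
  = 7.822
  ≈ 7.82

7.82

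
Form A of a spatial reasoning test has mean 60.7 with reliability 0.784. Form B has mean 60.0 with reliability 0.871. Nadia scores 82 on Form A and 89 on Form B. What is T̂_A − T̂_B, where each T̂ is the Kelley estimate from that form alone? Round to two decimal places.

-7.86

T̂_A = 0.784(82) + 0.216(60.7) = 77.3992
T̂_B = 0.871(89) + 0.129(60.0) = 85.2590
T̂_A − T̂_B = -7.8598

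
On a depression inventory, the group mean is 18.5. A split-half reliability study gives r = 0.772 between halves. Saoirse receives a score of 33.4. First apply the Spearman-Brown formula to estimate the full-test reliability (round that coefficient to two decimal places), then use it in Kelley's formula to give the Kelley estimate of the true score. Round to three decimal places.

31.463

Spearman-Brown: ρ = 2r/(1 + r) = 2(0.772)/(1 + 0.772) = 1.5440/1.772 = 0.8713 → 0.87
Regress the observed score toward the mean by the unreliability: T̂ = 0.87·33.4 + 0.13·18.5 = 29.058 + 2.405 = 31.4630.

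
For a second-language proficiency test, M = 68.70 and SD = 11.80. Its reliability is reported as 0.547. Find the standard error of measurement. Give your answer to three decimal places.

SEM = SD · √(1 − ρ) = 11.80 × √0.453 = 11.80 × 0.6731 = 7.9420

7.942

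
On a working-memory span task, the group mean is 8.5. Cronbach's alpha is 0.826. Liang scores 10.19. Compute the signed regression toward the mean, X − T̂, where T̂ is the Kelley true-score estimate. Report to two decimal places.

T̂ = 0.826(10.19) + 0.174(8.5) = 8.41694 + 1.4790 = 9.8959 → 9.896
X − T̂ = 10.19 − 9.896 = 0.294 → 0.29

0.29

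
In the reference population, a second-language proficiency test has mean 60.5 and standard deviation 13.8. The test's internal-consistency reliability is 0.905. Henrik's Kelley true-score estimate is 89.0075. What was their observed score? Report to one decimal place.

92.0

T̂ = ρX + (1 − ρ)μ  ⇒  X = (T̂ − (1 − ρ)μ) / ρ
X = (89.0075 − 0.095 × 60.5) / 0.905 = (89.0075 − 5.7475) / 0.905 = 83.2600 / 0.905 = 92.000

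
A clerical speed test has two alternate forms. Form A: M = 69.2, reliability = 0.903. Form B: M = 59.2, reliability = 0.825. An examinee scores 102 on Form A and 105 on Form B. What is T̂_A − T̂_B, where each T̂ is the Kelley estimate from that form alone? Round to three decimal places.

T̂_A = 0.903(102) + 0.097(69.2) = 98.81840
T̂_B = 0.825(105) + 0.175(59.2) = 96.98500
T̂_A − T̂_B = 1.83340

1.833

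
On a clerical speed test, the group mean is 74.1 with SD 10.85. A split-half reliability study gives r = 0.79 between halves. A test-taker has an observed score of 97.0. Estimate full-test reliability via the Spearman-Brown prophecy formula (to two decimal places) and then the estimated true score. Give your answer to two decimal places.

Spearman-Brown: ρ = 2r/(1 + r) = 2(0.79)/(1 + 0.79) = 1.580/1.79 = 0.8827 → 0.88
T̂ = ρX + (1 − ρ)μ
  = 0.88 × 97.0 + 0.12 × 74.1
  = 85.360 + 8.892
  = 94.252
  ≈ 94.25

94.25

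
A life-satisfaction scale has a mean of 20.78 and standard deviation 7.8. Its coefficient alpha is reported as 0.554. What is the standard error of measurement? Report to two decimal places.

SEM = SD · √(1 − ρ) = 7.8 × √0.446 = 7.8 × 0.6678 = 5.209

5.21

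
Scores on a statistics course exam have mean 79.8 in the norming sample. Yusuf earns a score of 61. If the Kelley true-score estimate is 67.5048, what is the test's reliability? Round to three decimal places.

T̂ = ρX + (1 − ρ)μ  ⇒  T̂ − μ = ρ(X − μ)
ρ = (T̂ − μ)/(X − μ) = (67.5048 − 79.8) / (61 − 79.8) = -12.2952 / -18.8 = 0.65400

0.654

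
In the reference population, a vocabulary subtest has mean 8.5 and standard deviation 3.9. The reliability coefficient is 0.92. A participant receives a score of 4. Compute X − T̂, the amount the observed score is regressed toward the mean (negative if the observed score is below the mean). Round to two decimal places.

-0.36

Kelley's formula gives T̂ = 0.92·4 + 0.08·8.5 = 3.68 + 0.680 = 4.3600.
X − T̂ = 4 − 4.360 = -0.360 → -0.36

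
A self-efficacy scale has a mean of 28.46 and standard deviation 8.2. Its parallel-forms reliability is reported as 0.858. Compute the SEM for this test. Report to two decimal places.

SEM = SD · √(1 − ρ) = 8.2 × √0.142 = 8.2 × 0.3768 = 3.090

3.09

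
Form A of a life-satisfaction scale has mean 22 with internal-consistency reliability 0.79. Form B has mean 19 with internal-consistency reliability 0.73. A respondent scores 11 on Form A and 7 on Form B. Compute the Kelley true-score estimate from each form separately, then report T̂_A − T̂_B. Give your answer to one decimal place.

T̂_A = 0.79(11) + 0.21(22) = 13.310
T̂_B = 0.73(7) + 0.27(19) = 10.240
T̂_A − T̂_B = 3.070

3.1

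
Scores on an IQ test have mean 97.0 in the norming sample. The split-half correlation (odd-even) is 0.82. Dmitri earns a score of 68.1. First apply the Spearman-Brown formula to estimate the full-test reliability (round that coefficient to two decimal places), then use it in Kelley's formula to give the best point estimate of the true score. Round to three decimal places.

Spearman-Brown: ρ = 2r/(1 + r) = 2(0.82)/(1 + 0.82) = 1.640/1.82 = 0.9011 → 0.90
Regress the observed score toward the mean by the unreliability: T̂ = 0.90·68.1 + 0.10·97.0 = 61.290 + 9.700 = 70.9900.

70.990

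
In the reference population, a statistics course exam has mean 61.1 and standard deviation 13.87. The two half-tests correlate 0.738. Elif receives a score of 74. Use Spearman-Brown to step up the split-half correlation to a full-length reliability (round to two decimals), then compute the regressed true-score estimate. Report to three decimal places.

72.065

Spearman-Brown: ρ = 2r/(1 + r) = 2(0.738)/(1 + 0.738) = 1.4760/1.738 = 0.8493 → 0.85
T̂ = ρX + (1 − ρ)μ
  = 0.85 × 74 + 0.15 × 61.1
  = 62.90 + 9.165
  = 72.0650
  ≈ 72.065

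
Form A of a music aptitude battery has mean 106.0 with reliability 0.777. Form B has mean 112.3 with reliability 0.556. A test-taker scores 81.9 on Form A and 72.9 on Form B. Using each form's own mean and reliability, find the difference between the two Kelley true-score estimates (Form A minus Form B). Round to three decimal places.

-3.119

T̂_A = 0.777(81.9) + 0.223(106.0) = 87.27430
T̂_B = 0.556(72.9) + 0.444(112.3) = 90.39360
T̂_A − T̂_B = -3.11930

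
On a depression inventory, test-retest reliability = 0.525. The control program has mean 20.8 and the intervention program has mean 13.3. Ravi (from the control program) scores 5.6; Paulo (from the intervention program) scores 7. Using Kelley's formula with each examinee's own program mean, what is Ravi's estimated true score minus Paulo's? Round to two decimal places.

T̂_Ravi = 0.525(5.6) + 0.475(20.8) = 12.8200
T̂_Paulo = 0.525(7) + 0.475(13.3) = 9.9925
Difference = 12.8200 − 9.9925 = 2.8275

2.83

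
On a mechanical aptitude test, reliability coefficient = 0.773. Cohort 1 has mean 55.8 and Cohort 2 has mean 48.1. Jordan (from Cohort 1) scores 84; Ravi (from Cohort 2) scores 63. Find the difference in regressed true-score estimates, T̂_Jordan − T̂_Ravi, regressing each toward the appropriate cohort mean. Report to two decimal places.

17.98

T̂_Jordan = 0.773(84) + 0.227(55.8) = 77.5986
T̂_Ravi = 0.773(63) + 0.227(48.1) = 59.6177
Difference = 77.5986 − 59.6177 = 17.9809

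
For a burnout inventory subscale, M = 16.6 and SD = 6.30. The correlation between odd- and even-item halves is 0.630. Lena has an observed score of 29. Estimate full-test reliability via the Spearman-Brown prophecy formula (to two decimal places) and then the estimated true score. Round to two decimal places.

Spearman-Brown: ρ = 2r/(1 + r) = 2(0.630)/(1 + 0.630) = 1.2600/1.630 = 0.7730 → 0.77
T̂ = ρX + (1 − ρ)μ
  = 0.77 × 29 + 0.23 × 16.6
  = 22.33 + 3.818
  = 26.148
  ≈ 26.15

26.15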